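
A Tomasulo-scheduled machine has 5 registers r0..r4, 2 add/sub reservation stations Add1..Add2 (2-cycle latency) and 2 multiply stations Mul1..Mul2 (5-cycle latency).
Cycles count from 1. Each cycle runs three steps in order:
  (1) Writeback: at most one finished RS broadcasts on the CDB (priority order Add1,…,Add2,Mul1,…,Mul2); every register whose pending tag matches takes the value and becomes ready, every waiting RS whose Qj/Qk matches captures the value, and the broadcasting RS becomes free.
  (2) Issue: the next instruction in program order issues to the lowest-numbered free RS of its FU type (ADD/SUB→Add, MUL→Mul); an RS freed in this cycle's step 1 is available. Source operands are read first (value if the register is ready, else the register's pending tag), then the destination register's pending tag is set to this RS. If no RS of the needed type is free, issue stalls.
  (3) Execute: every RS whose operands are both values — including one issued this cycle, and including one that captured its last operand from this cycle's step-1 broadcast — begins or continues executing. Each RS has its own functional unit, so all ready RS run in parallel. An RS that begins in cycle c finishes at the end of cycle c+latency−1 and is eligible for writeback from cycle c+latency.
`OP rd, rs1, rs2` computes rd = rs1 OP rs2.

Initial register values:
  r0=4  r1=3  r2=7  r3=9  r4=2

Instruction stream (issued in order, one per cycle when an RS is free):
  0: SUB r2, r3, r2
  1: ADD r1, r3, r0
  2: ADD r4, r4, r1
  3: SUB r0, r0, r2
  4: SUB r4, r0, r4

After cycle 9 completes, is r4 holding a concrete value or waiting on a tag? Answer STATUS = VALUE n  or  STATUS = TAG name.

STATUS = VALUE -13

  c1: issue SUB r2<-Add1  regs: r0:4,r1:3,r2:Add1,r3:9,r4:2
  c2: issue ADD r1<-Add2  regs: r0:4,r1:Add2,r2:Add1,r3:9,r4:2
  c3: CDB Add1=2; issue ADD r4<-Add1  regs: r0:4,r1:Add2,r2:2,r3:9,r4:Add1
  c4: CDB Add2=13; issue SUB r0<-Add2  regs: r0:Add2,r1:13,r2:2,r3:9,r4:Add1
  c5: stall  regs: r0:Add2,r1:13,r2:2,r3:9,r4:Add1
  c6: CDB Add1=15; issue SUB r4<-Add1  regs: r0:Add2,r1:13,r2:2,r3:9,r4:Add1
  c7: CDB Add2=2  regs: r0:2,r1:13,r2:2,r3:9,r4:Add1
  c8: -  regs: r0:2,r1:13,r2:2,r3:9,r4:Add1
  c9: CDB Add1=-13  regs: r0:2,r1:13,r2:2,r3:9,r4:-13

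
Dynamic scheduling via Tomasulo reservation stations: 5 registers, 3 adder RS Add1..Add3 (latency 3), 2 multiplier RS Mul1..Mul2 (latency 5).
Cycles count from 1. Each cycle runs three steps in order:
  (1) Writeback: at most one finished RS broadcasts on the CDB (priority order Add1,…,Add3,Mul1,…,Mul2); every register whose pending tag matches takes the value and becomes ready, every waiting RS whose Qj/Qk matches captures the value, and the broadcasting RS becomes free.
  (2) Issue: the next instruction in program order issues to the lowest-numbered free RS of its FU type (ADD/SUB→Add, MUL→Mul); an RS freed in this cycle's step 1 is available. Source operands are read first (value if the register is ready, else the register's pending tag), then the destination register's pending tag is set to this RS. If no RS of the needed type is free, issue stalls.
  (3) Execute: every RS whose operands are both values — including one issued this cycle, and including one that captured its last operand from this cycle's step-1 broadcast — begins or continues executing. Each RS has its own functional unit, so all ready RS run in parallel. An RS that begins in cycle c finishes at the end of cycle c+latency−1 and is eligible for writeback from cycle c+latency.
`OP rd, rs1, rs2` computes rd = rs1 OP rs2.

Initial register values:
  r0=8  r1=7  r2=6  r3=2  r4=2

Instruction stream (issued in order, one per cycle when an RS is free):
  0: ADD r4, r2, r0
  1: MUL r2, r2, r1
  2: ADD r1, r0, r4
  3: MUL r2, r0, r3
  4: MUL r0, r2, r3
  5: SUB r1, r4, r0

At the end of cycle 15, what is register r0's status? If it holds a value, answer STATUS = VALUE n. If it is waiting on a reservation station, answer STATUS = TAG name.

STATUS = VALUE 32

c1: issue ADD r4<-Add1 | r0:8,r1:7,r2:6,r3:2,r4:Add1
c2: issue MUL r2<-Mul1 | r0:8,r1:7,r2:Mul1,r3:2,r4:Add1
c3: issue ADD r1<-Add2 | r0:8,r1:Add2,r2:Mul1,r3:2,r4:Add1
c4: CDB Add1=14; issue MUL r2<-Mul2 | r0:8,r1:Add2,r2:Mul2,r3:2,r4:14
c5: stall | r0:8,r1:Add2,r2:Mul2,r3:2,r4:14
c6: stall | r0:8,r1:Add2,r2:Mul2,r3:2,r4:14
c7: CDB Add2=22; stall | r0:8,r1:22,r2:Mul2,r3:2,r4:14
c8: CDB Mul1=42; issue MUL r0<-Mul1 | r0:Mul1,r1:22,r2:Mul2,r3:2,r4:14
c9: CDB Mul2=16; issue SUB r1<-Add1 | r0:Mul1,r1:Add1,r2:16,r3:2,r4:14
c10: - | r0:Mul1,r1:Add1,r2:16,r3:2,r4:14
c11: - | r0:Mul1,r1:Add1,r2:16,r3:2,r4:14
c12: - | r0:Mul1,r1:Add1,r2:16,r3:2,r4:14
c13: - | r0:Mul1,r1:Add1,r2:16,r3:2,r4:14
c14: CDB Mul1=32 | r0:32,r1:Add1,r2:16,r3:2,r4:14
c15: - | r0:32,r1:Add1,r2:16,r3:2,r4:14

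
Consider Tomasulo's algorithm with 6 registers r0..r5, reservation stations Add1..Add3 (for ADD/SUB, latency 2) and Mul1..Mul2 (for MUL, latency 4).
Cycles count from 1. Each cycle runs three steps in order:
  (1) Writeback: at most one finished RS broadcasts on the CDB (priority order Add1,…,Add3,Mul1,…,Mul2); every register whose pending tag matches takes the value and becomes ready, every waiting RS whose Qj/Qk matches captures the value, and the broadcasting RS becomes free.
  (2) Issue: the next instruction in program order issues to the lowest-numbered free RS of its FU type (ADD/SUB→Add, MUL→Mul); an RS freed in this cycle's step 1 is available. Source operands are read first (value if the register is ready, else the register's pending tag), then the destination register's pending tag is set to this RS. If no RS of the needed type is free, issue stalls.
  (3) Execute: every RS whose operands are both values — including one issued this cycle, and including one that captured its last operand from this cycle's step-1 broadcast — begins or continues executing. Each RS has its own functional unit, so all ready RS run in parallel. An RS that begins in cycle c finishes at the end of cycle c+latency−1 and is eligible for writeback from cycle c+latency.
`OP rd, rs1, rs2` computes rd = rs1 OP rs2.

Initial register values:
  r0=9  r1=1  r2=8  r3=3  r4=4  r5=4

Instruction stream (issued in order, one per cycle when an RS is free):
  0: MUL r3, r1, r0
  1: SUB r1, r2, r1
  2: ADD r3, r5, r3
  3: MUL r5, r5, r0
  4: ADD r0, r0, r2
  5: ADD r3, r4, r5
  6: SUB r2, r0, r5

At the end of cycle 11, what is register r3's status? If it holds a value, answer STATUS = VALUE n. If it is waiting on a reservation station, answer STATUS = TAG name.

STATUS = TAG Add3

cycle 1: issue MUL r3<-Mul1 // r0:9,r1:1,r2:8,r3:Mul1,r4:4,r5:4
cycle 2: issue SUB r1<-Add1 // r0:9,r1:Add1,r2:8,r3:Mul1,r4:4,r5:4
cycle 3: issue ADD r3<-Add2 // r0:9,r1:Add1,r2:8,r3:Add2,r4:4,r5:4
cycle 4: CDB Add1=7; issue MUL r5<-Mul2 // r0:9,r1:7,r2:8,r3:Add2,r4:4,r5:Mul2
cycle 5: CDB Mul1=9; issue ADD r0<-Add1 // r0:Add1,r1:7,r2:8,r3:Add2,r4:4,r5:Mul2
cycle 6: issue ADD r3<-Add3 // r0:Add1,r1:7,r2:8,r3:Add3,r4:4,r5:Mul2
cycle 7: CDB Add1=17; issue SUB r2<-Add1 // r0:17,r1:7,r2:Add1,r3:Add3,r4:4,r5:Mul2
cycle 8: CDB Add2=13 // r0:17,r1:7,r2:Add1,r3:Add3,r4:4,r5:Mul2
cycle 9: CDB Mul2=36 // r0:17,r1:7,r2:Add1,r3:Add3,r4:4,r5:36
cycle 10: - // r0:17,r1:7,r2:Add1,r3:Add3,r4:4,r5:36
cycle 11: CDB Add1=-19 // r0:17,r1:7,r2:-19,r3:Add3,r4:4,r5:36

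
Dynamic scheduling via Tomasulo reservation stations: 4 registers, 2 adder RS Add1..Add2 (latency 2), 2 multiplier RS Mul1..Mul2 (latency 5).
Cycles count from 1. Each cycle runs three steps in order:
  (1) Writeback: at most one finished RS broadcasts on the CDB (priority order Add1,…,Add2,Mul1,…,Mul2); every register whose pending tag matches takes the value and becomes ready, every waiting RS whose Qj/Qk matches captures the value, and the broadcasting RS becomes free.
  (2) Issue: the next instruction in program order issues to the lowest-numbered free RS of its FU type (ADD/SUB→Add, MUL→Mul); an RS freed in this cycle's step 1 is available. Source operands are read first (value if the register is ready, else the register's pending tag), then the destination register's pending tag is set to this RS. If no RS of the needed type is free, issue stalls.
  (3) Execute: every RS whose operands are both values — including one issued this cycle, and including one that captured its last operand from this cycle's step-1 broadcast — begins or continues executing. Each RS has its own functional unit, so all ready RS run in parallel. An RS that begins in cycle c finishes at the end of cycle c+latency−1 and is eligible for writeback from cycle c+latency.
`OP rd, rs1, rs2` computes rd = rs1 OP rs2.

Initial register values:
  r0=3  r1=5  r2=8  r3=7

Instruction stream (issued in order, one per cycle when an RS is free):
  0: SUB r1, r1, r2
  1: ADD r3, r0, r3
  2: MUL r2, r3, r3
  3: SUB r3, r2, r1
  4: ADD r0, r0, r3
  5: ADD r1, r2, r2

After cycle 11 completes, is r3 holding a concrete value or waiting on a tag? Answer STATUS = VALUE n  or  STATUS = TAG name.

STATUS = VALUE 103

cycle 1: issue SUB r1<-Add1 // r0:3,r1:Add1,r2:8,r3:7
cycle 2: issue ADD r3<-Add2 // r0:3,r1:Add1,r2:8,r3:Add2
cycle 3: CDB Add1=-3; issue MUL r2<-Mul1 // r0:3,r1:-3,r2:Mul1,r3:Add2
cycle 4: CDB Add2=10; issue SUB r3<-Add1 // r0:3,r1:-3,r2:Mul1,r3:Add1
cycle 5: issue ADD r0<-Add2 // r0:Add2,r1:-3,r2:Mul1,r3:Add1
cycle 6: stall // r0:Add2,r1:-3,r2:Mul1,r3:Add1
cycle 7: stall // r0:Add2,r1:-3,r2:Mul1,r3:Add1
cycle 8: stall // r0:Add2,r1:-3,r2:Mul1,r3:Add1
cycle 9: CDB Mul1=100; stall // r0:Add2,r1:-3,r2:100,r3:Add1
cycle 10: stall // r0:Add2,r1:-3,r2:100,r3:Add1
cycle 11: CDB Add1=103; issue ADD r1<-Add1 // r0:Add2,r1:Add1,r2:100,r3:103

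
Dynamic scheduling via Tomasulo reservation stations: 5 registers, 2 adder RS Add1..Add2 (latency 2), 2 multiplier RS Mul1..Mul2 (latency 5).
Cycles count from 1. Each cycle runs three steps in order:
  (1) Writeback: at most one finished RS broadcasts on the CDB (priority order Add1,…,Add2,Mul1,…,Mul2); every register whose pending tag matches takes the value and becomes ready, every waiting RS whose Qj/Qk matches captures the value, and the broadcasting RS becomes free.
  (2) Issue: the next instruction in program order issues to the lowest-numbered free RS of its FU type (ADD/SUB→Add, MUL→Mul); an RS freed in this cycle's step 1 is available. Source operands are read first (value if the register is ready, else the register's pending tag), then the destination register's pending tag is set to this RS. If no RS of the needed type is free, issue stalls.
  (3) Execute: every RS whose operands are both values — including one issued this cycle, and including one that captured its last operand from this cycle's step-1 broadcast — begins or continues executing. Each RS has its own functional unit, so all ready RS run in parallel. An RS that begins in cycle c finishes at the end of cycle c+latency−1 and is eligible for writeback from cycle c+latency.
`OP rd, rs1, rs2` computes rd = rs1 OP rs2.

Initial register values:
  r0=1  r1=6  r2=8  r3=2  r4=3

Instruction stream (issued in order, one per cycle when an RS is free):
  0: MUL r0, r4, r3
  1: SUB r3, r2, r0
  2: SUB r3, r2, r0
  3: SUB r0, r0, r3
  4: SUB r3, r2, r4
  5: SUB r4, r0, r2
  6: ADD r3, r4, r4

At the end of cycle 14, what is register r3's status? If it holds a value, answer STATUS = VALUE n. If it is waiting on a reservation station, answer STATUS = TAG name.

  c1: issue MUL r0<-Mul1  regs: r0:Mul1,r1:6,r2:8,r3:2,r4:3
  c2: issue SUB r3<-Add1  regs: r0:Mul1,r1:6,r2:8,r3:Add1,r4:3
  c3: issue SUB r3<-Add2  regs: r0:Mul1,r1:6,r2:8,r3:Add2,r4:3
  c4: stall  regs: r0:Mul1,r1:6,r2:8,r3:Add2,r4:3
  c5: stall  regs: r0:Mul1,r1:6,r2:8,r3:Add2,r4:3
  c6: CDB Mul1=6; stall  regs: r0:6,r1:6,r2:8,r3:Add2,r4:3
  c7: stall  regs: r0:6,r1:6,r2:8,r3:Add2,r4:3
  c8: CDB Add1=2; issue SUB r0<-Add1  regs: r0:Add1,r1:6,r2:8,r3:Add2,r4:3
  c9: CDB Add2=2; issue SUB r3<-Add2  regs: r0:Add1,r1:6,r2:8,r3:Add2,r4:3
  c10: stall  regs: r0:Add1,r1:6,r2:8,r3:Add2,r4:3
  c11: CDB Add1=4; issue SUB r4<-Add1  regs: r0:4,r1:6,r2:8,r3:Add2,r4:Add1
  c12: CDB Add2=5; issue ADD r3<-Add2  regs: r0:4,r1:6,r2:8,r3:Add2,r4:Add1
  c13: CDB Add1=-4  regs: r0:4,r1:6,r2:8,r3:Add2,r4:-4
  c14: -  regs: r0:4,r1:6,r2:8,r3:Add2,r4:-4

STATUS = TAG Add2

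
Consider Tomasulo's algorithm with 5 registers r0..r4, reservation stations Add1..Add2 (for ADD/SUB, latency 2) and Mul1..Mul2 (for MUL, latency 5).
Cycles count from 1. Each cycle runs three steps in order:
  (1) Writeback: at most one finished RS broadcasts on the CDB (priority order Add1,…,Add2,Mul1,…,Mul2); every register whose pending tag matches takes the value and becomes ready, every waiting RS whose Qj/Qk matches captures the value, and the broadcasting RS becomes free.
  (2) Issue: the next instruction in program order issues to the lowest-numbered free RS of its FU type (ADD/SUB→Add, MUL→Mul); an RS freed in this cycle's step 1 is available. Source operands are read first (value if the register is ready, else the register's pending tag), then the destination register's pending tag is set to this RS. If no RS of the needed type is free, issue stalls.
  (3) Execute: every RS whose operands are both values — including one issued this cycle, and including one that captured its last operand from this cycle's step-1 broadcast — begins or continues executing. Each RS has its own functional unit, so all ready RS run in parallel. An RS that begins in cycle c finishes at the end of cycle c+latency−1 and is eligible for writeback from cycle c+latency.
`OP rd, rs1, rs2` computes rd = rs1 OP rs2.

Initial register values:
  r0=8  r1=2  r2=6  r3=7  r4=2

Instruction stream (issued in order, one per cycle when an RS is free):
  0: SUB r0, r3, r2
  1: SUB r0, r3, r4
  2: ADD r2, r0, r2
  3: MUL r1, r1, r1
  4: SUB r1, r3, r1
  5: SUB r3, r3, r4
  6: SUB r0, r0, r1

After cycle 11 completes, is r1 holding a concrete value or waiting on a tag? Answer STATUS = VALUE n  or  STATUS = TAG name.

cycle 1: issue SUB r0<-Add1 // r0:Add1,r1:2,r2:6,r3:7,r4:2
cycle 2: issue SUB r0<-Add2 // r0:Add2,r1:2,r2:6,r3:7,r4:2
cycle 3: CDB Add1=1; issue ADD r2<-Add1 // r0:Add2,r1:2,r2:Add1,r3:7,r4:2
cycle 4: CDB Add2=5; issue MUL r1<-Mul1 // r0:5,r1:Mul1,r2:Add1,r3:7,r4:2
cycle 5: issue SUB r1<-Add2 // r0:5,r1:Add2,r2:Add1,r3:7,r4:2
cycle 6: CDB Add1=11; issue SUB r3<-Add1 // r0:5,r1:Add2,r2:11,r3:Add1,r4:2
cycle 7: stall // r0:5,r1:Add2,r2:11,r3:Add1,r4:2
cycle 8: CDB Add1=5; issue SUB r0<-Add1 // r0:Add1,r1:Add2,r2:11,r3:5,r4:2
cycle 9: CDB Mul1=4 // r0:Add1,r1:Add2,r2:11,r3:5,r4:2
cycle 10: - // r0:Add1,r1:Add2,r2:11,r3:5,r4:2
cycle 11: CDB Add2=3 // r0:Add1,r1:3,r2:11,r3:5,r4:2

STATUS = VALUE 3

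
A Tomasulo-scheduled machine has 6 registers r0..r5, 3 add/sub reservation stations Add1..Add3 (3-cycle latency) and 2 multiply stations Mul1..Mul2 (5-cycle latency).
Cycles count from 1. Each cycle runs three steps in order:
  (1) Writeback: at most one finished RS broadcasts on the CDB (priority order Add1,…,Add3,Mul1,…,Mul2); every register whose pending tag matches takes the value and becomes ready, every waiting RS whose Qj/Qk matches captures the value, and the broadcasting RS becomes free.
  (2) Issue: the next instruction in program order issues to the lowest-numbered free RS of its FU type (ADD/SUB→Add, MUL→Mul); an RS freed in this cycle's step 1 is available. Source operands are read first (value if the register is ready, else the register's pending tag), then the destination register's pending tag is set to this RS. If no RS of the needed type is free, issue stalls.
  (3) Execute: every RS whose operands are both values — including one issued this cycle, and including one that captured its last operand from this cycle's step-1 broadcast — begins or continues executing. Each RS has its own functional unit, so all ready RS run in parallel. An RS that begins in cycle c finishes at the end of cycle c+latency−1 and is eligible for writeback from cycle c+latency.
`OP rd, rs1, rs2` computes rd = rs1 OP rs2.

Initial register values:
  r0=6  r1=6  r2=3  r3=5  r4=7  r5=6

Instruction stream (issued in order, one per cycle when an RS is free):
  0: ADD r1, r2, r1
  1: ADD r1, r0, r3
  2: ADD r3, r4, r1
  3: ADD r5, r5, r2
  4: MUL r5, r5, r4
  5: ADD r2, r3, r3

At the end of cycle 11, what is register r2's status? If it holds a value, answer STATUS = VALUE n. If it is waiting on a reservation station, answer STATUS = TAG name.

  c1: issue ADD r1<-Add1  regs: r0:6,r1:Add1,r2:3,r3:5,r4:7,r5:6
  c2: issue ADD r1<-Add2  regs: r0:6,r1:Add2,r2:3,r3:5,r4:7,r5:6
  c3: issue ADD r3<-Add3  regs: r0:6,r1:Add2,r2:3,r3:Add3,r4:7,r5:6
  c4: CDB Add1=9; issue ADD r5<-Add1  regs: r0:6,r1:Add2,r2:3,r3:Add3,r4:7,r5:Add1
  c5: CDB Add2=11; issue MUL r5<-Mul1  regs: r0:6,r1:11,r2:3,r3:Add3,r4:7,r5:Mul1
  c6: issue ADD r2<-Add2  regs: r0:6,r1:11,r2:Add2,r3:Add3,r4:7,r5:Mul1
  c7: CDB Add1=9  regs: r0:6,r1:11,r2:Add2,r3:Add3,r4:7,r5:Mul1
  c8: CDB Add3=18  regs: r0:6,r1:11,r2:Add2,r3:18,r4:7,r5:Mul1
  c9: -  regs: r0:6,r1:11,r2:Add2,r3:18,r4:7,r5:Mul1
  c10: -  regs: r0:6,r1:11,r2:Add2,r3:18,r4:7,r5:Mul1
  c11: CDB Add2=36  regs: r0:6,r1:11,r2:36,r3:18,r4:7,r5:Mul1

STATUS = VALUE 36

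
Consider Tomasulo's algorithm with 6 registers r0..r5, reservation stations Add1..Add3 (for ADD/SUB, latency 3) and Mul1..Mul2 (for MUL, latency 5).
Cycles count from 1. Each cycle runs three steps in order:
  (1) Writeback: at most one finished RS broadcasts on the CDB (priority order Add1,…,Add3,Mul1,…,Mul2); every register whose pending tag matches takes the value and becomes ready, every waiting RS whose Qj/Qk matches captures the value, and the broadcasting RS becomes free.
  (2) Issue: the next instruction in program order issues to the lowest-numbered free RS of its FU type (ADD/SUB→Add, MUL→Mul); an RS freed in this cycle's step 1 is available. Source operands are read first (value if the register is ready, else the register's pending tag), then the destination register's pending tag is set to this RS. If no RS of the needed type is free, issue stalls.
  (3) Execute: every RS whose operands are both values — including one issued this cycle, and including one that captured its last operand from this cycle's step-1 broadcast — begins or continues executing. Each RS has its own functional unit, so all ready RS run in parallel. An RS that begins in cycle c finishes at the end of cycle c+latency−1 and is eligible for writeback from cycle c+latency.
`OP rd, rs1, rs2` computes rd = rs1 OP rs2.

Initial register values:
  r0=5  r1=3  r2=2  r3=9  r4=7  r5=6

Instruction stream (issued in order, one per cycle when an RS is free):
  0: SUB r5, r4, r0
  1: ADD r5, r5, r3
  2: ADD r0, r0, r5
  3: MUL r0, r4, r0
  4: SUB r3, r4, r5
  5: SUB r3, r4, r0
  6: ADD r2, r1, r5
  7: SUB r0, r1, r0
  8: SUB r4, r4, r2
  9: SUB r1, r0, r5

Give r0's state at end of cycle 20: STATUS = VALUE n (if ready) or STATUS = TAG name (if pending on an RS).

STATUS = TAG Add3

  c1: issue SUB r5<-Add1  regs: r0:5,r1:3,r2:2,r3:9,r4:7,r5:Add1
  c2: issue ADD r5<-Add2  regs: r0:5,r1:3,r2:2,r3:9,r4:7,r5:Add2
  c3: issue ADD r0<-Add3  regs: r0:Add3,r1:3,r2:2,r3:9,r4:7,r5:Add2
  c4: CDB Add1=2; issue MUL r0<-Mul1  regs: r0:Mul1,r1:3,r2:2,r3:9,r4:7,r5:Add2
  c5: issue SUB r3<-Add1  regs: r0:Mul1,r1:3,r2:2,r3:Add1,r4:7,r5:Add2
  c6: stall  regs: r0:Mul1,r1:3,r2:2,r3:Add1,r4:7,r5:Add2
  c7: CDB Add2=11; issue SUB r3<-Add2  regs: r0:Mul1,r1:3,r2:2,r3:Add2,r4:7,r5:11
  c8: stall  regs: r0:Mul1,r1:3,r2:2,r3:Add2,r4:7,r5:11
  c9: stall  regs: r0:Mul1,r1:3,r2:2,r3:Add2,r4:7,r5:11
  c10: CDB Add1=-4; issue ADD r2<-Add1  regs: r0:Mul1,r1:3,r2:Add1,r3:Add2,r4:7,r5:11
  c11: CDB Add3=16; issue SUB r0<-Add3  regs: r0:Add3,r1:3,r2:Add1,r3:Add2,r4:7,r5:11
  c12: stall  regs: r0:Add3,r1:3,r2:Add1,r3:Add2,r4:7,r5:11
  c13: CDB Add1=14; issue SUB r4<-Add1  regs: r0:Add3,r1:3,r2:14,r3:Add2,r4:Add1,r5:11
  c14: stall  regs: r0:Add3,r1:3,r2:14,r3:Add2,r4:Add1,r5:11
  c15: stall  regs: r0:Add3,r1:3,r2:14,r3:Add2,r4:Add1,r5:11
  c16: CDB Add1=-7; issue SUB r1<-Add1  regs: r0:Add3,r1:Add1,r2:14,r3:Add2,r4:-7,r5:11
  c17: CDB Mul1=112  regs: r0:Add3,r1:Add1,r2:14,r3:Add2,r4:-7,r5:11
  c18: -  regs: r0:Add3,r1:Add1,r2:14,r3:Add2,r4:-7,r5:11
  c19: -  regs: r0:Add3,r1:Add1,r2:14,r3:Add2,r4:-7,r5:11
  c20: CDB Add2=-105  regs: r0:Add3,r1:Add1,r2:14,r3:-105,r4:-7,r5:11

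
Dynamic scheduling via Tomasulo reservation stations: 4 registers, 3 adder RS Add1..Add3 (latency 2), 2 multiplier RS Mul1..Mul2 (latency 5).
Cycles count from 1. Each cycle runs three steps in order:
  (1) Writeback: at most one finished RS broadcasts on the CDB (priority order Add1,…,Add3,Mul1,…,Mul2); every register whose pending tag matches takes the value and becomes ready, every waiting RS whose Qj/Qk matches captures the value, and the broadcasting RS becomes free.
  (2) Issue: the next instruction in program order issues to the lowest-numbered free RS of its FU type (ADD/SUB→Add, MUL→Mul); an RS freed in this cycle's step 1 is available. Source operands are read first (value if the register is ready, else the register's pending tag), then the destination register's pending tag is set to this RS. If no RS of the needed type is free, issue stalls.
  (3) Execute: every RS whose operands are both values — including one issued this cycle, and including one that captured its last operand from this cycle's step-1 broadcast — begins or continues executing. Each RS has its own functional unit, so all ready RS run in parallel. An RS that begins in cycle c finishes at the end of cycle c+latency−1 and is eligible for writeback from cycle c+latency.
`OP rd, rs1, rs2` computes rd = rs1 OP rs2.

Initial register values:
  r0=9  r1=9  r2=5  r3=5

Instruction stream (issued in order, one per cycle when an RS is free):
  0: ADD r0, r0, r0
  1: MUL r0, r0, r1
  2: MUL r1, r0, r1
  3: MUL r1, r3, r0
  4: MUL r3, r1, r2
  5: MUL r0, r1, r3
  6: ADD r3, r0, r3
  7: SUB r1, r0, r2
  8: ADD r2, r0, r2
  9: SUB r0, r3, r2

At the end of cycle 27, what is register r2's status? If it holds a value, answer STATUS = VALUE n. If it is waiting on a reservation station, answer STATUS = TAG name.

STATUS = VALUE 3280505

cycle 1: issue ADD r0<-Add1 // r0:Add1,r1:9,r2:5,r3:5
cycle 2: issue MUL r0<-Mul1 // r0:Mul1,r1:9,r2:5,r3:5
cycle 3: CDB Add1=18; issue MUL r1<-Mul2 // r0:Mul1,r1:Mul2,r2:5,r3:5
cycle 4: stall // r0:Mul1,r1:Mul2,r2:5,r3:5
cycle 5: stall // r0:Mul1,r1:Mul2,r2:5,r3:5
cycle 6: stall // r0:Mul1,r1:Mul2,r2:5,r3:5
cycle 7: stall // r0:Mul1,r1:Mul2,r2:5,r3:5
cycle 8: CDB Mul1=162; issue MUL r1<-Mul1 // r0:162,r1:Mul1,r2:5,r3:5
cycle 9: stall // r0:162,r1:Mul1,r2:5,r3:5
cycle 10: stall // r0:162,r1:Mul1,r2:5,r3:5
cycle 11: stall // r0:162,r1:Mul1,r2:5,r3:5
cycle 12: stall // r0:162,r1:Mul1,r2:5,r3:5
cycle 13: CDB Mul1=810; issue MUL r3<-Mul1 // r0:162,r1:810,r2:5,r3:Mul1
cycle 14: CDB Mul2=1458; issue MUL r0<-Mul2 // r0:Mul2,r1:810,r2:5,r3:Mul1
cycle 15: issue ADD r3<-Add1 // r0:Mul2,r1:810,r2:5,r3:Add1
cycle 16: issue SUB r1<-Add2 // r0:Mul2,r1:Add2,r2:5,r3:Add1
cycle 17: issue ADD r2<-Add3 // r0:Mul2,r1:Add2,r2:Add3,r3:Add1
cycle 18: CDB Mul1=4050; stall // r0:Mul2,r1:Add2,r2:Add3,r3:Add1
cycle 19: stall // r0:Mul2,r1:Add2,r2:Add3,r3:Add1
cycle 20: stall // r0:Mul2,r1:Add2,r2:Add3,r3:Add1
cycle 21: stall // r0:Mul2,r1:Add2,r2:Add3,r3:Add1
cycle 22: stall // r0:Mul2,r1:Add2,r2:Add3,r3:Add1
cycle 23: CDB Mul2=3280500; stall // r0:3280500,r1:Add2,r2:Add3,r3:Add1
cycle 24: stall // r0:3280500,r1:Add2,r2:Add3,r3:Add1
cycle 25: CDB Add1=3284550; issue SUB r0<-Add1 // r0:Add1,r1:Add2,r2:Add3,r3:3284550
cycle 26: CDB Add2=3280495 // r0:Add1,r1:3280495,r2:Add3,r3:3284550
cycle 27: CDB Add3=3280505 // r0:Add1,r1:3280495,r2:3280505,r3:3284550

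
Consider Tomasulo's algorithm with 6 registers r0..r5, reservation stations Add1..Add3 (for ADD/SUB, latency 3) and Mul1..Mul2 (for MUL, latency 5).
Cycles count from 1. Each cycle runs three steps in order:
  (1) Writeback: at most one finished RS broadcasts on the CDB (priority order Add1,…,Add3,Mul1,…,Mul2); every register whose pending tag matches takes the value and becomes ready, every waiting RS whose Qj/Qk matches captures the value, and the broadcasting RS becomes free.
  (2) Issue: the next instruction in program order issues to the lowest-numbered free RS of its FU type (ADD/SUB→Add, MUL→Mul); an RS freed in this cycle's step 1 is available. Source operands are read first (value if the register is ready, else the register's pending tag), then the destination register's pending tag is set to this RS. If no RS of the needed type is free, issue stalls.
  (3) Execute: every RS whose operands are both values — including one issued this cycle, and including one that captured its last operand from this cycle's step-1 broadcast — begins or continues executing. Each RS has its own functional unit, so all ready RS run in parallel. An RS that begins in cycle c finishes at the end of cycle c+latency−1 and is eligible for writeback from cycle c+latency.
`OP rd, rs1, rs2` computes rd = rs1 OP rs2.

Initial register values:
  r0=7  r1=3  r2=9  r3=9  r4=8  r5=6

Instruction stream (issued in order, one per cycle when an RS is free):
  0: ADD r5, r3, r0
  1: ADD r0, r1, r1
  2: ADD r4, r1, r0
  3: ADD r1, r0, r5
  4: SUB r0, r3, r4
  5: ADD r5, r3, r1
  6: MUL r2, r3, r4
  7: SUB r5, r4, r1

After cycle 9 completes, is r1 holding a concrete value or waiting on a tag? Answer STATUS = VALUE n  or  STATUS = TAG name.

  c1: issue ADD r5<-Add1  regs: r0:7,r1:3,r2:9,r3:9,r4:8,r5:Add1
  c2: issue ADD r0<-Add2  regs: r0:Add2,r1:3,r2:9,r3:9,r4:8,r5:Add1
  c3: issue ADD r4<-Add3  regs: r0:Add2,r1:3,r2:9,r3:9,r4:Add3,r5:Add1
  c4: CDB Add1=16; issue ADD r1<-Add1  regs: r0:Add2,r1:Add1,r2:9,r3:9,r4:Add3,r5:16
  c5: CDB Add2=6; issue SUB r0<-Add2  regs: r0:Add2,r1:Add1,r2:9,r3:9,r4:Add3,r5:16
  c6: stall  regs: r0:Add2,r1:Add1,r2:9,r3:9,r4:Add3,r5:16
  c7: stall  regs: r0:Add2,r1:Add1,r2:9,r3:9,r4:Add3,r5:16
  c8: CDB Add1=22; issue ADD r5<-Add1  regs: r0:Add2,r1:22,r2:9,r3:9,r4:Add3,r5:Add1
  c9: CDB Add3=9; issue MUL r2<-Mul1  regs: r0:Add2,r1:22,r2:Mul1,r3:9,r4:9,r5:Add1

STATUS = VALUE 22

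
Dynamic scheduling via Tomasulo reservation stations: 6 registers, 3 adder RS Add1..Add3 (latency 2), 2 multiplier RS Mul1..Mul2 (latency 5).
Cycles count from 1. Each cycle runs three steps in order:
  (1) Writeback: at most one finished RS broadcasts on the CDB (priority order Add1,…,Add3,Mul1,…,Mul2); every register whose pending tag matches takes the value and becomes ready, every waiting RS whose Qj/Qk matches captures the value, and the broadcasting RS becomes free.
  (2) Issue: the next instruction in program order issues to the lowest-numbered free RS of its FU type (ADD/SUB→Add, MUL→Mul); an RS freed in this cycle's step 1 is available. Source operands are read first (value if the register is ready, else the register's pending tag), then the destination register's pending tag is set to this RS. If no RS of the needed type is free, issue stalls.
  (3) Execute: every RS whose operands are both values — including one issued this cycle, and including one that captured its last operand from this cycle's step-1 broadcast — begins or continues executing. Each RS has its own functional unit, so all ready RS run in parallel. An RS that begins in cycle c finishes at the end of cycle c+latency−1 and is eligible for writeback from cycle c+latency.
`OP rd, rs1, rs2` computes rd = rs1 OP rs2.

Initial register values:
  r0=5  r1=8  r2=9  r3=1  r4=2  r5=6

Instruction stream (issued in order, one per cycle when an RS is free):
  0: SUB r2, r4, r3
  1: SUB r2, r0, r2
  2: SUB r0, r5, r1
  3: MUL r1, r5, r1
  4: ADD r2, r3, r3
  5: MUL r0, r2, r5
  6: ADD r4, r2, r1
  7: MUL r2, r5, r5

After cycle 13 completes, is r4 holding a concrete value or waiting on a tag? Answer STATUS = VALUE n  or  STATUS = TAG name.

c1: issue SUB r2<-Add1 | r0:5,r1:8,r2:Add1,r3:1,r4:2,r5:6
c2: issue SUB r2<-Add2 | r0:5,r1:8,r2:Add2,r3:1,r4:2,r5:6
c3: CDB Add1=1; issue SUB r0<-Add1 | r0:Add1,r1:8,r2:Add2,r3:1,r4:2,r5:6
c4: issue MUL r1<-Mul1 | r0:Add1,r1:Mul1,r2:Add2,r3:1,r4:2,r5:6
c5: CDB Add1=-2; issue ADD r2<-Add1 | r0:-2,r1:Mul1,r2:Add1,r3:1,r4:2,r5:6
c6: CDB Add2=4; issue MUL r0<-Mul2 | r0:Mul2,r1:Mul1,r2:Add1,r3:1,r4:2,r5:6
c7: CDB Add1=2; issue ADD r4<-Add1 | r0:Mul2,r1:Mul1,r2:2,r3:1,r4:Add1,r5:6
c8: stall | r0:Mul2,r1:Mul1,r2:2,r3:1,r4:Add1,r5:6
c9: CDB Mul1=48; issue MUL r2<-Mul1 | r0:Mul2,r1:48,r2:Mul1,r3:1,r4:Add1,r5:6
c10: - | r0:Mul2,r1:48,r2:Mul1,r3:1,r4:Add1,r5:6
c11: CDB Add1=50 | r0:Mul2,r1:48,r2:Mul1,r3:1,r4:50,r5:6
c12: CDB Mul2=12 | r0:12,r1:48,r2:Mul1,r3:1,r4:50,r5:6
c13: - | r0:12,r1:48,r2:Mul1,r3:1,r4:50,r5:6

STATUS = VALUE 50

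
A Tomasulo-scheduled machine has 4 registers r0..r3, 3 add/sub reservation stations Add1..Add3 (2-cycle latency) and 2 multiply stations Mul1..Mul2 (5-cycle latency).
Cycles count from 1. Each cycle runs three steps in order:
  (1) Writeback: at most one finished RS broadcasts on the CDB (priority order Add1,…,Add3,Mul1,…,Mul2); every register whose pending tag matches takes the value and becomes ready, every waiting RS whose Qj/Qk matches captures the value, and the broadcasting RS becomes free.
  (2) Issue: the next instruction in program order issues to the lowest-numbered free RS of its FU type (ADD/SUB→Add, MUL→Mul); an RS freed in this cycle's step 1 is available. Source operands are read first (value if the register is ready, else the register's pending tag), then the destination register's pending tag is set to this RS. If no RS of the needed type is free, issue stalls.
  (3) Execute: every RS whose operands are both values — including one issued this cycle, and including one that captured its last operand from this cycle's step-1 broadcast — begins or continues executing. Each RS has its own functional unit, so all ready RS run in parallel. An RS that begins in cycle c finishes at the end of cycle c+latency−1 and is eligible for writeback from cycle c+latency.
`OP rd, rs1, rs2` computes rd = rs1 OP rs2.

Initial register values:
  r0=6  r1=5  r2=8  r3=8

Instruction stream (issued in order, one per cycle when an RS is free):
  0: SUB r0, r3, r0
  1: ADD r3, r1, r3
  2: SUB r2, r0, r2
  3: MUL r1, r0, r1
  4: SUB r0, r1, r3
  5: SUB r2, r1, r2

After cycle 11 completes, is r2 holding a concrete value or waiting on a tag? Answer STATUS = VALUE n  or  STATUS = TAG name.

  c1: issue SUB r0<-Add1  regs: r0:Add1,r1:5,r2:8,r3:8
  c2: issue ADD r3<-Add2  regs: r0:Add1,r1:5,r2:8,r3:Add2
  c3: CDB Add1=2; issue SUB r2<-Add1  regs: r0:2,r1:5,r2:Add1,r3:Add2
  c4: CDB Add2=13; issue MUL r1<-Mul1  regs: r0:2,r1:Mul1,r2:Add1,r3:13
  c5: CDB Add1=-6; issue SUB r0<-Add1  regs: r0:Add1,r1:Mul1,r2:-6,r3:13
  c6: issue SUB r2<-Add2  regs: r0:Add1,r1:Mul1,r2:Add2,r3:13
  c7: -  regs: r0:Add1,r1:Mul1,r2:Add2,r3:13
  c8: -  regs: r0:Add1,r1:Mul1,r2:Add2,r3:13
  c9: CDB Mul1=10  regs: r0:Add1,r1:10,r2:Add2,r3:13
  c10: -  regs: r0:Add1,r1:10,r2:Add2,r3:13
  c11: CDB Add1=-3  regs: r0:-3,r1:10,r2:Add2,r3:13

STATUS = TAG Add2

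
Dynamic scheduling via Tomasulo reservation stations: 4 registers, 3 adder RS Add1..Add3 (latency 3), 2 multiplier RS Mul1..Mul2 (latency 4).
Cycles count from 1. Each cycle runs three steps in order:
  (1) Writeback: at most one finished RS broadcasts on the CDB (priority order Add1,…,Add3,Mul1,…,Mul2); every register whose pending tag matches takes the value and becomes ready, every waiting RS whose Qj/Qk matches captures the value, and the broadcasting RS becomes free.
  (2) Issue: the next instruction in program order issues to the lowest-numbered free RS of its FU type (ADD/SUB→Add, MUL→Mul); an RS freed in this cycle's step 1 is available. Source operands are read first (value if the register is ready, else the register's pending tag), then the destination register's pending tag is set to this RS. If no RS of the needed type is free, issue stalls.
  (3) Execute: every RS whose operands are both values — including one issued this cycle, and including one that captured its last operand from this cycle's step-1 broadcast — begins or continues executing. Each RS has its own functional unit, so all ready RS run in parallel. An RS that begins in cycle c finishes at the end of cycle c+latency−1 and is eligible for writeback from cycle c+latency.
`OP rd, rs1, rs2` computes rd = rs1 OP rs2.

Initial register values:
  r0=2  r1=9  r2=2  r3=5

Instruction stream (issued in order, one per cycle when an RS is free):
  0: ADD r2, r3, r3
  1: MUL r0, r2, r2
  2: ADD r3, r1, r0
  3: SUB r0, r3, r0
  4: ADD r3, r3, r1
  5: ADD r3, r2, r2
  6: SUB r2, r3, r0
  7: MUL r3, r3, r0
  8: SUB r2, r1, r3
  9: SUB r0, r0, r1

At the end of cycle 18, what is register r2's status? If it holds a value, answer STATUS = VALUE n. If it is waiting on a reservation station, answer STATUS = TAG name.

STATUS = TAG Add2

c1: issue ADD r2<-Add1 | r0:2,r1:9,r2:Add1,r3:5
c2: issue MUL r0<-Mul1 | r0:Mul1,r1:9,r2:Add1,r3:5
c3: issue ADD r3<-Add2 | r0:Mul1,r1:9,r2:Add1,r3:Add2
c4: CDB Add1=10; issue SUB r0<-Add1 | r0:Add1,r1:9,r2:10,r3:Add2
c5: issue ADD r3<-Add3 | r0:Add1,r1:9,r2:10,r3:Add3
c6: stall | r0:Add1,r1:9,r2:10,r3:Add3
c7: stall | r0:Add1,r1:9,r2:10,r3:Add3
c8: CDB Mul1=100; stall | r0:Add1,r1:9,r2:10,r3:Add3
c9: stall | r0:Add1,r1:9,r2:10,r3:Add3
c10: stall | r0:Add1,r1:9,r2:10,r3:Add3
c11: CDB Add2=109; issue ADD r3<-Add2 | r0:Add1,r1:9,r2:10,r3:Add2
c12: stall | r0:Add1,r1:9,r2:10,r3:Add2
c13: stall | r0:Add1,r1:9,r2:10,r3:Add2
c14: CDB Add1=9; issue SUB r2<-Add1 | r0:9,r1:9,r2:Add1,r3:Add2
c15: CDB Add2=20; issue MUL r3<-Mul1 | r0:9,r1:9,r2:Add1,r3:Mul1
c16: CDB Add3=118; issue SUB r2<-Add2 | r0:9,r1:9,r2:Add2,r3:Mul1
c17: issue SUB r0<-Add3 | r0:Add3,r1:9,r2:Add2,r3:Mul1
c18: CDB Add1=11 | r0:Add3,r1:9,r2:Add2,r3:Mul1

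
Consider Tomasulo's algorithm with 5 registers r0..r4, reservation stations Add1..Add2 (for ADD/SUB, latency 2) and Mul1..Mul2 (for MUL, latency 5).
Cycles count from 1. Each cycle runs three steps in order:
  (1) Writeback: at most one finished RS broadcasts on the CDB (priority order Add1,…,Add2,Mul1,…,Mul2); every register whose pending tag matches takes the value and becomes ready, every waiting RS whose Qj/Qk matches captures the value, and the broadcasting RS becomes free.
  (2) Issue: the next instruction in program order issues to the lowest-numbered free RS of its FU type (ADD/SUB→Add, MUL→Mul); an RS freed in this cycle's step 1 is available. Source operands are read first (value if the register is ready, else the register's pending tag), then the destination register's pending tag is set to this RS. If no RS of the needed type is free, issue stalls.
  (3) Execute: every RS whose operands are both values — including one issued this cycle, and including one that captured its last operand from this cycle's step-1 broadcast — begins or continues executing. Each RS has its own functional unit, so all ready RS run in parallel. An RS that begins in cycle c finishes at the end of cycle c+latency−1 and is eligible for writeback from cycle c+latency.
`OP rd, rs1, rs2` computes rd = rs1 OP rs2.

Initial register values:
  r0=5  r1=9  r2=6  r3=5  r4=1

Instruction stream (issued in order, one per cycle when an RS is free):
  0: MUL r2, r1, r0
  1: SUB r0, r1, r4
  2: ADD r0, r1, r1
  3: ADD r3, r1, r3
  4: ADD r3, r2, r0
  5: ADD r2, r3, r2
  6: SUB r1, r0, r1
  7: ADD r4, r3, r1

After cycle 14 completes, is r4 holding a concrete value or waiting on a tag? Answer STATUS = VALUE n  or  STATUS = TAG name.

STATUS = VALUE 72

cycle 1: issue MUL r2<-Mul1 // r0:5,r1:9,r2:Mul1,r3:5,r4:1
cycle 2: issue SUB r0<-Add1 // r0:Add1,r1:9,r2:Mul1,r3:5,r4:1
cycle 3: issue ADD r0<-Add2 // r0:Add2,r1:9,r2:Mul1,r3:5,r4:1
cycle 4: CDB Add1=8; issue ADD r3<-Add1 // r0:Add2,r1:9,r2:Mul1,r3:Add1,r4:1
cycle 5: CDB Add2=18; issue ADD r3<-Add2 // r0:18,r1:9,r2:Mul1,r3:Add2,r4:1
cycle 6: CDB Add1=14; issue ADD r2<-Add1 // r0:18,r1:9,r2:Add1,r3:Add2,r4:1
cycle 7: CDB Mul1=45; stall // r0:18,r1:9,r2:Add1,r3:Add2,r4:1
cycle 8: stall // r0:18,r1:9,r2:Add1,r3:Add2,r4:1
cycle 9: CDB Add2=63; issue SUB r1<-Add2 // r0:18,r1:Add2,r2:Add1,r3:63,r4:1
cycle 10: stall // r0:18,r1:Add2,r2:Add1,r3:63,r4:1
cycle 11: CDB Add1=108; issue ADD r4<-Add1 // r0:18,r1:Add2,r2:108,r3:63,r4:Add1
cycle 12: CDB Add2=9 // r0:18,r1:9,r2:108,r3:63,r4:Add1
cycle 13: - // r0:18,r1:9,r2:108,r3:63,r4:Add1
cycle 14: CDB Add1=72 // r0:18,r1:9,r2:108,r3:63,r4:72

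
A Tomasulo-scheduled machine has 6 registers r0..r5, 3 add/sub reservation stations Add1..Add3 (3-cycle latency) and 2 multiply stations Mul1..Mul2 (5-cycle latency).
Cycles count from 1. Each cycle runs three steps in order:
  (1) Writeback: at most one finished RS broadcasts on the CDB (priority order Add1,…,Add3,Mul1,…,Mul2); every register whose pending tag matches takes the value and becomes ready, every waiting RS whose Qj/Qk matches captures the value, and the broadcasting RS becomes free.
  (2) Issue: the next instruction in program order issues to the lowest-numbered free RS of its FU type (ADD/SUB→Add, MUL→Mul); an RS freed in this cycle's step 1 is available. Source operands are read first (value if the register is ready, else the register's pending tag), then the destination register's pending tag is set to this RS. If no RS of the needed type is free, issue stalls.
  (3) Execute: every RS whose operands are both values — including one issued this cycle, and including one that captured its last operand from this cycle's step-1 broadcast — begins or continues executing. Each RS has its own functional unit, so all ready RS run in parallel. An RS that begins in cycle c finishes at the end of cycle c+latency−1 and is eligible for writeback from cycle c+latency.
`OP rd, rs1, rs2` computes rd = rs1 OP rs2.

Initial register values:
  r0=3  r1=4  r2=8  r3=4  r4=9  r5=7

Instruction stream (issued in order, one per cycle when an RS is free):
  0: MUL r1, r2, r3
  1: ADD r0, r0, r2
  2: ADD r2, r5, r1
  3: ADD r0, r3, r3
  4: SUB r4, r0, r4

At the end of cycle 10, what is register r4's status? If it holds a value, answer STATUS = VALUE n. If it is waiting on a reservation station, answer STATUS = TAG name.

STATUS = VALUE -1

cycle 1: issue MUL r1<-Mul1 // r0:3,r1:Mul1,r2:8,r3:4,r4:9,r5:7
cycle 2: issue ADD r0<-Add1 // r0:Add1,r1:Mul1,r2:8,r3:4,r4:9,r5:7
cycle 3: issue ADD r2<-Add2 // r0:Add1,r1:Mul1,r2:Add2,r3:4,r4:9,r5:7
cycle 4: issue ADD r0<-Add3 // r0:Add3,r1:Mul1,r2:Add2,r3:4,r4:9,r5:7
cycle 5: CDB Add1=11; issue SUB r4<-Add1 // r0:Add3,r1:Mul1,r2:Add2,r3:4,r4:Add1,r5:7
cycle 6: CDB Mul1=32 // r0:Add3,r1:32,r2:Add2,r3:4,r4:Add1,r5:7
cycle 7: CDB Add3=8 // r0:8,r1:32,r2:Add2,r3:4,r4:Add1,r5:7
cycle 8: - // r0:8,r1:32,r2:Add2,r3:4,r4:Add1,r5:7
cycle 9: CDB Add2=39 // r0:8,r1:32,r2:39,r3:4,r4:Add1,r5:7
cycle 10: CDB Add1=-1 // r0:8,r1:32,r2:39,r3:4,r4:-1,r5:7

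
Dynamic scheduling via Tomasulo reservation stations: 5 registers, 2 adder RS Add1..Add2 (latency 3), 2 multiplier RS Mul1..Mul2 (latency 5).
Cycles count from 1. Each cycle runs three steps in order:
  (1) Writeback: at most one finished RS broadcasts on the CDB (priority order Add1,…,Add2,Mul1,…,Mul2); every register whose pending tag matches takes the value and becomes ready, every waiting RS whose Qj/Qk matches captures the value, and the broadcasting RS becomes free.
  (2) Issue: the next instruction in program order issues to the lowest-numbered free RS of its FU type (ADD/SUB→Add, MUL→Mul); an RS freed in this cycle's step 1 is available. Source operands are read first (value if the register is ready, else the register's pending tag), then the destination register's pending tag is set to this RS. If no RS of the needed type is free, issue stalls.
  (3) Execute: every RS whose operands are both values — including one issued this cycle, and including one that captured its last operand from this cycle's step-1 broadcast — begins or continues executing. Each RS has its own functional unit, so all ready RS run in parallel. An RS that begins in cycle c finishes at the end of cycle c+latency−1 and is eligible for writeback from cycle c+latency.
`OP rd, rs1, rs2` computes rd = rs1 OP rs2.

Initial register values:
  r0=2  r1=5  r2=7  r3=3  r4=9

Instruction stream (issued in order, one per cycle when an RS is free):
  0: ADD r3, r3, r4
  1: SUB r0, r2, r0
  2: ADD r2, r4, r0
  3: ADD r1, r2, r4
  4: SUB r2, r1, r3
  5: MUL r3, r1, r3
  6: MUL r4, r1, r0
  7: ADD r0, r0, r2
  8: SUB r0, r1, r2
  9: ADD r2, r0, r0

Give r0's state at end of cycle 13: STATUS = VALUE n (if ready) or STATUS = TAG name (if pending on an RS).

STATUS = TAG Add2

c1: issue ADD r3<-Add1 | r0:2,r1:5,r2:7,r3:Add1,r4:9
c2: issue SUB r0<-Add2 | r0:Add2,r1:5,r2:7,r3:Add1,r4:9
c3: stall | r0:Add2,r1:5,r2:7,r3:Add1,r4:9
c4: CDB Add1=12; issue ADD r2<-Add1 | r0:Add2,r1:5,r2:Add1,r3:12,r4:9
c5: CDB Add2=5; issue ADD r1<-Add2 | r0:5,r1:Add2,r2:Add1,r3:12,r4:9
c6: stall | r0:5,r1:Add2,r2:Add1,r3:12,r4:9
c7: stall | r0:5,r1:Add2,r2:Add1,r3:12,r4:9
c8: CDB Add1=14; issue SUB r2<-Add1 | r0:5,r1:Add2,r2:Add1,r3:12,r4:9
c9: issue MUL r3<-Mul1 | r0:5,r1:Add2,r2:Add1,r3:Mul1,r4:9
c10: issue MUL r4<-Mul2 | r0:5,r1:Add2,r2:Add1,r3:Mul1,r4:Mul2
c11: CDB Add2=23; issue ADD r0<-Add2 | r0:Add2,r1:23,r2:Add1,r3:Mul1,r4:Mul2
c12: stall | r0:Add2,r1:23,r2:Add1,r3:Mul1,r4:Mul2
c13: stall | r0:Add2,r1:23,r2:Add1,r3:Mul1,r4:Mul2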